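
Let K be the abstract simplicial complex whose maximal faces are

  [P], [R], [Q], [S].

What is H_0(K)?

Take the total order P < Q < R < S on the vertex set. Then K (dimension 0) consists of the simplices:

  0-simplices (4): P, Q, R, S

giving chain groups C_0 ≅ Z^4.

From H_k ≅ ker(∂_k) / im(∂_{k+1}) we obtain:

  H_0: rank C_0 − rank ∂_1 = 4 − 0 = 4, and there is no ∂_1, so H_0 = Z^4.

(K is a triangulation of a set of 4 points.)

H_0 ≅ Z^4.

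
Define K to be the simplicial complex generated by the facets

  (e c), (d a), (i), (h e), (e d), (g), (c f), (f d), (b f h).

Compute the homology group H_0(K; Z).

H_0 ≅ Z^3.

We work with the vertex ordering a < b < c < d < e < f < g < h < i. The simplices of K, each written with vertices in increasing order, are:

  0-simplices (9): a, b, c, d, e, f, g, h, i
  1-simplices (9): ad, bf, bh, ce, cf, de, df, eh, fh
  2-simplices (1): bfh

Hence C_0 ≅ Z^9, C_1 ≅ Z^9, C_2 ≅ Z^1.

∂_1: C_1 → C_0 is given by ∂[p,q] = [q] − [p]. For instance
  ∂eh = h − e.
The 9×9 boundary matrix has rank 6 and Smith normal form diag(1,1,1,1,1,1).

∂_2: C_2 → C_1 sends each 2-simplex [p,q,r] to [q,r] − [p,r] + [p,q]. For instance
  ∂bfh = fh − bh + bf.
The resulting 9×1 matrix has rank 1, and its Smith normal form has invariant factors (1).

Now H_k = ker ∂_k / im ∂_{k+1}, so:

  H_0: rank C_0 − rank ∂_1 = 9 − 6 = 3, and the invariant factors of ∂_1 are all 1, so H_0 = Z^3.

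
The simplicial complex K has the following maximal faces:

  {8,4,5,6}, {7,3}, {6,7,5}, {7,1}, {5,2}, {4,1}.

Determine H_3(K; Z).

Fix the vertex order 1 < 2 < 3 < 4 < 5 < 6 < 7 < 8 and write every simplex with vertices in increasing order. Then dim K = 3 and the simplices of K are:

  0-simplices (8): [1], [2], [3], [4], [5], [6], [7], [8]
  1-simplices (12): [1,4], [1,7], [2,5], [3,7], [4,5], [4,6], [4,8], [5,6], [5,7], [5,8], [6,7], [6,8]
  2-simplices (5): [4,5,6], [4,5,8], [4,6,8], [5,6,7], [5,6,8]
  3-simplices (1): [4,5,6,8]

so the chain groups are C_0 ≅ Z^8, C_1 ≅ Z^12, C_2 ≅ Z^5, C_3 ≅ Z^1.

The boundary map ∂_1: C_1 → C_0 maps an edge to its endpoints' difference, ∂[p,q] = q − p.
This gives a 8×12 integer matrix of rank 7; reducing to Smith normal form yields diagonal entries (1,1,1,1,1,1,1).

The boundary map ∂_2: C_2 → C_1 maps a triangle to the signed sum of its edges. For instance
  ∂[4,6,8] = [6,8] − [4,8] + [4,6],
  ∂[5,6,7] = [6,7] − [5,7] + [5,6].
As a 12×5 matrix over Z this has rank 4, with invariant factors (1,1,1,1).

Boundary ∂_3: C_3 → C_2 sends each 3-simplex σ to the alternating sum Σ_i (−1)^i (σ with its i-th vertex removed). For instance
  ∂[4,5,6,8] = [5,6,8] − [4,6,8] + [4,5,8] − [4,5,6].
This gives a 5×1 integer matrix of rank 1; reducing to Smith normal form yields diagonal entries (1).

Now H_k = ker ∂_k / im ∂_{k+1}, so:

  H_3: rank ker ∂_3 − rank ∂_4 = (1 − 1) − 0 = 0, and there is no ∂_4, so H_3 ≅ 0.

H_3 ≅ 0.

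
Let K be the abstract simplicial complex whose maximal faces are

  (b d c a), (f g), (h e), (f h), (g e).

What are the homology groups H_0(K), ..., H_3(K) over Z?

Take the total order a < b < c < d < e < f < g < h on the vertex set. Then K (dimension 3) consists of the simplices:

  0-simplices (8): a, b, c, d, e, f, g, h
  1-simplices (10): ab, ac, ad, bc, bd, cd, eg, eh, fg, fh
  2-simplices (4): abc, abd, acd, bcd
  3-simplices (1): abcd

giving chain groups C_0 ≅ Z^8, C_1 ≅ Z^10, C_2 ≅ Z^4, C_3 ≅ Z^1.

Boundary ∂_1: C_1 → C_0 sends each edge [p,q] (with p < q) to q − p. For instance
  ∂ac = c − a.
This gives a 8×10 integer matrix of rank 6; reducing to Smith normal form yields diagonal entries (1,1,1,1,1,1).

The boundary map ∂_2: C_2 → C_1 maps a triangle to the signed sum of its edges. For instance
  ∂acd = cd − ad + ac,
  ∂abc = bc − ac + ab.
The resulting 10×4 matrix has rank 3, and its Smith normal form has invariant factors (1,1,1).

∂_3: C_3 → C_2 sends each 3-simplex σ to the alternating sum Σ_i (−1)^i (σ with its i-th vertex removed). For instance
  ∂abcd = bcd − acd + abd − abc.
This gives a 4×1 integer matrix of rank 1; reducing to Smith normal form yields diagonal entries (1).

Computing H_k = (kernel of ∂_k) / (image of ∂_{k+1}):

  H_0: rank C_0 − rank ∂_1 = 8 − 6 = 2, and the invariant factors of ∂_1 are all 1, so H_0 ≅ Z^2.
  H_1: rank ker ∂_1 − rank ∂_2 = (10 − 6) − 3 = 1, and the invariant factors of ∂_2 are all 1, so H_1 ≅ Z.
  H_2: rank ker ∂_2 − rank ∂_3 = (4 − 3) − 1 = 0, and the invariant factors of ∂_3 are all 1, so H_2 ≅ 0.
  H_3: rank ker ∂_3 − rank ∂_4 = (1 − 1) − 0 = 0, and there is no ∂_4, so H_3 ≅ 0.

(K is a triangulation of the disjoint union of the circle S^1 and the 3-simplex.)

H_0 = Z^2,  H_1 = Z,  H_2 = 0,  H_3 = 0.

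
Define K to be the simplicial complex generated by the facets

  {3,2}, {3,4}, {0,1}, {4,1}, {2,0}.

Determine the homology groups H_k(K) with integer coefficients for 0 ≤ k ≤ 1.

H_0 ≅ Z,  H_1 ≅ Z.

Fix the vertex order 0 < 1 < 2 < 3 < 4 and write every simplex with vertices in increasing order. Then dim K = 1 and the simplices of K are:

  0-simplices (5): [0], [1], [2], [3], [4]
  1-simplices (5): [0,1], [0,2], [1,4], [2,3], [3,4]

so the chain groups are C_0 ≅ Z^5, C_1 ≅ Z^5.

Boundary ∂_1: C_1 → C_0 sends each edge [p,q] (with p < q) to q − p.
The 5×5 boundary matrix has rank 4 and Smith normal form diag(1,1,1,1).

Now H_k = ker ∂_k / im ∂_{k+1}, so:

  H_0: rank C_0 − rank ∂_1 = 5 − 4 = 1, and the invariant factors of ∂_1 are all 1, so H_0 ≅ Z.
  H_1: rank ker ∂_1 − rank ∂_2 = (5 − 4) − 0 = 1, and there is no ∂_2, so H_1 ≅ Z.

As a check, the Euler characteristic is 5 − 5 = 0, which agrees with 1 − 1 = 0.
(K is a triangulation of the circle S^1.)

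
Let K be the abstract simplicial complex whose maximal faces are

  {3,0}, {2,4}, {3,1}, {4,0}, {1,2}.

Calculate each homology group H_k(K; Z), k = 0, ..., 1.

H_0 ≅ Z,  H_1 ≅ Z.

K has 5 vertices, 5 edges.
rank ∂_0 = 0, rank ∂_1 = 4 ⇒ b_0 = 5 − 0 − 4 = 1; all invariant factors of ∂_1 are 1 so no torsion. So H_0 ≅ Z.
rank ∂_1 = 4, rank ∂_2 = 0 ⇒ b_1 = 5 − 4 − 0 = 1. So H_1 ≅ Z.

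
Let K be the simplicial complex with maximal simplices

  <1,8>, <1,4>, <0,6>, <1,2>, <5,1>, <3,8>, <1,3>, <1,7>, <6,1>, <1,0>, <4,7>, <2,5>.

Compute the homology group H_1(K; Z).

Fix the vertex order 0 < 1 < 2 < 3 < 4 < 5 < 6 < 7 < 8 and write every simplex with vertices in increasing order. Then dim K = 1 and the simplices of K are:

  0-simplices (9): [0], [1], [2], [3], [4], [5], [6], [7], [8]
  1-simplices (12): [0,1], [0,6], [1,2], [1,3], [1,4], [1,5], [1,6], [1,7], [1,8], [2,5], [3,8], [4,7]

Hence C_0 ≅ Z^9, C_1 ≅ Z^12.

The boundary map ∂_1: C_1 → C_0 sends each edge [p,q] (with p < q) to q − p. For instance
  ∂[0,6] = [6] − [0].
As a 9×12 matrix over Z this has rank 8, with invariant factors (1,1,1,1,1,1,1,1).

Reading off H_k = ker ∂_k / im ∂_{k+1}:

  H_1: rank ker ∂_1 − rank ∂_2 = (12 − 8) − 0 = 4, and there is no ∂_2, so H_1 ≅ Z^4.

H_1 = Z^4.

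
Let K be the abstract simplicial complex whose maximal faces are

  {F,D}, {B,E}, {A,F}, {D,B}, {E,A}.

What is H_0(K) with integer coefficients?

Order the vertices as A < B < D < E < F. Listing each simplex with vertices in this order, K has dimension 1 with simplices:

  0-simplices (5): A, B, D, E, F
  1-simplices (5): AE, AF, BD, BE, DF

so the chain groups are C_0 ≅ Z^5, C_1 ≅ Z^5.

Boundary ∂_1: C_1 → C_0 is given by ∂[p,q] = [q] − [p]. For instance
  ∂AF = F − A.
As a 5×5 matrix over Z this has rank 4, with invariant factors (1,1,1,1).

Computing H_k = (kernel of ∂_k) / (image of ∂_{k+1}):

  H_0: rank C_0 − rank ∂_1 = 5 − 4 = 1, and the invariant factors of ∂_1 are all 1, so H_0 ≅ Z.

H_0 ≅ Z.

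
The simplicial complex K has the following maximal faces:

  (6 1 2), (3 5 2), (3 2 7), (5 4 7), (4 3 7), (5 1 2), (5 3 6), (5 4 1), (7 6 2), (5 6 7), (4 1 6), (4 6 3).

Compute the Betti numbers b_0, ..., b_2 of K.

b_0 = 1, b_1 = 0, b_2 = 0.

We work with the vertex ordering 1 < 2 < 3 < 4 < 5 < 6 < 7. The simplices of K, each written with vertices in increasing order, are:

  0-simplices (7): [1], [2], [3], [4], [5], [6], [7]
  1-simplices (18): [1,2], [1,4], [1,5], [1,6], [2,3], [2,5], [2,6], [2,7], [3,4], [3,5], [3,6], [3,7], [4,5], [4,6], [4,7], [5,6], [5,7], [6,7]
  2-simplices (12): [1,2,5], [1,2,6], [1,4,5], [1,4,6], [2,3,5], [2,3,7], [2,6,7], [3,4,6], [3,4,7], [3,5,6], [4,5,7], [5,6,7]

giving chain groups C_0 ≅ Z^7, C_1 ≅ Z^18, C_2 ≅ Z^12.

The boundary map ∂_1: C_1 → C_0 is given by ∂[p,q] = [q] − [p].
As a 7×18 matrix over Z this has rank 6, with invariant factors (1,1,1,1,1,1).

The boundary map ∂_2: C_2 → C_1 sends each 2-simplex [p,q,r] to [q,r] − [p,r] + [p,q]. For instance
  ∂[2,3,7] = [3,7] − [2,7] + [2,3],
  ∂[3,5,6] = [5,6] − [3,6] + [3,5].
This gives a 18×12 integer matrix of rank 12; reducing to Smith normal form yields diagonal entries (1,1,1,1,1,1,1,1,1,1,1,2).

Reading off H_k = ker ∂_k / im ∂_{k+1}:

  H_0: rank C_0 − rank ∂_1 = 7 − 6 = 1, and the invariant factors of ∂_1 are all 1, so H_0 = Z.
  H_1: rank ker ∂_1 − rank ∂_2 = (18 − 6) − 12 = 0, and ∂_2 has invariant factor 2 > 1, so H_1 = Z_2.
  H_2: rank ker ∂_2 − rank ∂_3 = (12 − 12) − 0 = 0, and there is no ∂_3, so H_2 = 0.

As a check, the Euler characteristic is 7 − 18 + 12 = 1, which agrees with 1 − 0 + 0 = 1.
(K is a triangulation of the real projective plane RP^2.)

Hence the Betti numbers are b_0 = 1, b_1 = 0, b_2 = 0.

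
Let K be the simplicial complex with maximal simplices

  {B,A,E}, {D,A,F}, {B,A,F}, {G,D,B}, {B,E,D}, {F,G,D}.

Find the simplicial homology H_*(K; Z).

H_0 = Z,  H_1 = Z,  H_2 = 0.

Take the total order A < B < D < E < F < G on the vertex set. Then K (dimension 2) consists of the simplices:

  0-simplices (6): A, B, D, E, F, G
  1-simplices (12): AB, AD, AE, AF, BD, BE, BF, BG, DE, DF, DG, FG
  2-simplices (6): ABE, ABF, ADF, BDE, BDG, DFG

Hence C_0 ≅ Z^6, C_1 ≅ Z^12, C_2 ≅ Z^6.

∂_1: C_1 → C_0 maps an edge to its endpoints' difference, ∂[p,q] = q − p. For instance
  ∂AF = F − A.
As a 6×12 matrix over Z this has rank 5, with invariant factors (1,1,1,1,1).

Boundary ∂_2: C_2 → C_1 acts by ∂[p,q,r] = [q,r] − [p,r] + [p,q]. For instance
  ∂ADF = DF − AF + AD,
  ∂DFG = FG − DG + DF.
This gives a 12×6 integer matrix of rank 6; reducing to Smith normal form yields diagonal entries (1,1,1,1,1,1).

Computing H_k = (kernel of ∂_k) / (image of ∂_{k+1}):

  H_0: rank C_0 − rank ∂_1 = 6 − 5 = 1, and the invariant factors of ∂_1 are all 1, so H_0 = Z.
  H_1: rank ker ∂_1 − rank ∂_2 = (12 − 5) − 6 = 1, and the invariant factors of ∂_2 are all 1, so H_1 = Z.
  H_2: rank ker ∂_2 − rank ∂_3 = (6 − 6) − 0 = 0, and there is no ∂_3, so H_2 = 0.

As a check, the Euler characteristic is 6 − 12 + 6 = 0, which agrees with 1 − 1 + 0 = 0.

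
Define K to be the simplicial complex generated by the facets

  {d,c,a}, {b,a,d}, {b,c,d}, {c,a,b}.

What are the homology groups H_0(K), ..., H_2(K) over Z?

Order the vertices as a < b < c < d. Listing each simplex with vertices in this order, K has dimension 2 with simplices:

  0-simplices (4): a, b, c, d
  1-simplices (6): ab, ac, ad, bc, bd, cd
  2-simplices (4): abc, abd, acd, bcd

giving chain groups C_0 ≅ Z^4, C_1 ≅ Z^6, C_2 ≅ Z^4.

The boundary map ∂_1: C_1 → C_0 is given by ∂[p,q] = [q] − [p]. For instance
  ∂cd = d − c.
As a 4×6 matrix over Z this has rank 3, with invariant factors (1,1,1).

Boundary ∂_2: C_2 → C_1 maps a triangle to the signed sum of its edges. For instance
  ∂abd = bd − ad + ab,
  ∂acd = cd − ad + ac.
This gives a 6×4 integer matrix of rank 3; reducing to Smith normal form yields diagonal entries (1,1,1).

Computing H_k = (kernel of ∂_k) / (image of ∂_{k+1}):

  H_0: rank C_0 − rank ∂_1 = 4 − 3 = 1, and the invariant factors of ∂_1 are all 1, so H_0 ≅ Z.
  H_1: rank ker ∂_1 − rank ∂_2 = (6 − 3) − 3 = 0, and the invariant factors of ∂_2 are all 1, so H_1 ≅ 0.
  H_2: rank ker ∂_2 − rank ∂_3 = (4 − 3) − 0 = 1, and there is no ∂_3, so H_2 ≅ Z.

H_0 ≅ Z,  H_1 = 0,  H_2 ≅ Z.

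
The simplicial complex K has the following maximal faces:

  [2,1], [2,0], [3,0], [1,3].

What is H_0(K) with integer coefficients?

H_0 = Z.

Take the total order 0 < 1 < 2 < 3 on the vertex set. Then K (dimension 1) consists of the simplices:

  0-simplices (4): [0], [1], [2], [3]
  1-simplices (4): [0,2], [0,3], [1,2], [1,3]

giving chain groups C_0 ≅ Z^4, C_1 ≅ Z^4.

Boundary ∂_1: C_1 → C_0 sends each edge [p,q] (with p < q) to q − p. For instance
  ∂[1,3] = [3] − [1].
This gives a 4×4 integer matrix of rank 3; reducing to Smith normal form yields diagonal entries (1,1,1).

From H_k ≅ ker(∂_k) / im(∂_{k+1}) we obtain:

  H_0: rank C_0 − rank ∂_1 = 4 − 3 = 1, and the invariant factors of ∂_1 are all 1, so H_0 = Z.

(K is a triangulation of the circle S^1.)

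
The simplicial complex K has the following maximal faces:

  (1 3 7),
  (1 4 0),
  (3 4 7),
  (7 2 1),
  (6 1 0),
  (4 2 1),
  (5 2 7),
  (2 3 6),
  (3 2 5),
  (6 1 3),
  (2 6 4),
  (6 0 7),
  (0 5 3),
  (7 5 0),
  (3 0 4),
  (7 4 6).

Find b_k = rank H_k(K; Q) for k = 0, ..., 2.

Take the total order 0 < 1 < 2 < 3 < 4 < 5 < 6 < 7 on the vertex set. Then K (dimension 2) consists of the simplices:

  0-simplices (8): [0], [1], [2], [3], [4], [5], [6], [7]
  1-simplices (24): (24 of them)
  2-simplices (16): [0,1,4], [0,1,6], [0,3,4], [0,3,5], [0,5,7], [0,6,7], [1,2,4], [1,2,7], [1,3,6], [1,3,7], [2,3,5], [2,3,6], [2,4,6], [2,5,7], [3,4,7], [4,6,7]

so the chain groups are C_0 ≅ Z^8, C_1 ≅ Z^24, C_2 ≅ Z^16.

Boundary ∂_1: C_1 → C_0 maps an edge to its endpoints' difference, ∂[p,q] = q − p.
The resulting 8×24 matrix has rank 7, and its Smith normal form has invariant factors (1,1,1,1,1,1,1).

Boundary ∂_2: C_2 → C_1 sends each 2-simplex [p,q,r] to [q,r] − [p,r] + [p,q]. For instance
  ∂[0,1,6] = [1,6] − [0,6] + [0,1],
  ∂[3,4,7] = [4,7] − [3,7] + [3,4].
The resulting 24×16 matrix has rank 15, and its Smith normal form has invariant factors (1,1,1,1,1,1,1,1,1,1,1,1,1,1,1).

Computing H_k = (kernel of ∂_k) / (image of ∂_{k+1}):

  H_0: rank C_0 − rank ∂_1 = 8 − 7 = 1, and the invariant factors of ∂_1 are all 1, so H_0 = Z.
  H_1: rank ker ∂_1 − rank ∂_2 = (24 − 7) − 15 = 2, and the invariant factors of ∂_2 are all 1, so H_1 = Z^2.
  H_2: rank ker ∂_2 − rank ∂_3 = (16 − 15) − 0 = 1, and there is no ∂_3, so H_2 = Z.

As a check, the Euler characteristic is 8 − 24 + 16 = 0, which agrees with 1 − 2 + 1 = 0.

Hence the Betti numbers are b_0 = 1, b_1 = 2, b_2 = 1.

b_0 = 1, b_1 = 2, b_2 = 1.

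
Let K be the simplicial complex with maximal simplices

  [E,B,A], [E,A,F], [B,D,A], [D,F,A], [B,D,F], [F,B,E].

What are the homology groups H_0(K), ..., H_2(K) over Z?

H_0 ≅ Z,  H_1 = 0,  H_2 ≅ Z.

K has 5 vertices, 9 edges, 6 triangles.
rank ∂_0 = 0, rank ∂_1 = 4 ⇒ b_0 = 5 − 0 − 4 = 1; all invariant factors of ∂_1 are 1 so no torsion. So H_0 ≅ Z.
rank ∂_1 = 4, rank ∂_2 = 5 ⇒ b_1 = 9 − 4 − 5 = 0; all invariant factors of ∂_2 are 1 so no torsion. So H_1 ≅ 0.
rank ∂_2 = 5, rank ∂_3 = 0 ⇒ b_2 = 6 − 5 − 0 = 1. So H_2 ≅ Z.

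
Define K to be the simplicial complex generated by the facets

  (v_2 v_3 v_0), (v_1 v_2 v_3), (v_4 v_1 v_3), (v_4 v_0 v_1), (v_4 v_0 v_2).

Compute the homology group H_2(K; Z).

Fix the vertex order v_0 < v_1 < v_2 < v_3 < v_4 and write every simplex with vertices in increasing order. Then dim K = 2 and the simplices of K are:

  0-simplices (5): [v_0], [v_1], [v_2], [v_3], [v_4]
  1-simplices (10): [v_0,v_1], [v_0,v_2], [v_0,v_3], [v_0,v_4], [v_1,v_2], [v_1,v_3], [v_1,v_4], [v_2,v_3], [v_2,v_4], [v_3,v_4]
  2-simplices (5): [v_0,v_1,v_4], [v_0,v_2,v_3], [v_0,v_2,v_4], [v_1,v_2,v_3], [v_1,v_3,v_4]

giving chain groups C_0 ≅ Z^5, C_1 ≅ Z^10, C_2 ≅ Z^5.

∂_1: C_1 → C_0 sends each edge [p,q] (with p < q) to q − p.
This gives a 5×10 integer matrix of rank 4; reducing to Smith normal form yields diagonal entries (1,1,1,1).

∂_2: C_2 → C_1 maps a triangle to the signed sum of its edges. For instance
  ∂[v_1,v_3,v_4] = [v_3,v_4] − [v_1,v_4] + [v_1,v_3],
  ∂[v_0,v_1,v_4] = [v_1,v_4] − [v_0,v_4] + [v_0,v_1].
This gives a 10×5 integer matrix of rank 5; reducing to Smith normal form yields diagonal entries (1,1,1,1,1).

Computing H_k = (kernel of ∂_k) / (image of ∂_{k+1}):

  H_2: rank ker ∂_2 − rank ∂_3 = (5 − 5) − 0 = 0, and there is no ∂_3, so H_2 ≅ 0.

H_2 ≅ 0.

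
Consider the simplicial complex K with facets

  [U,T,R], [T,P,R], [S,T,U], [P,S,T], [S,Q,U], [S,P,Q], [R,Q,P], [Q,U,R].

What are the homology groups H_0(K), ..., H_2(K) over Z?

Fix the vertex order P < Q < R < S < T < U and write every simplex with vertices in increasing order. Then dim K = 2 and the simplices of K are:

  0-simplices (6): P, Q, R, S, T, U
  1-simplices (12): PQ, PR, PS, PT, QR, QS, QU, RT, RU, ST, SU, TU
  2-simplices (8): PQR, PQS, PRT, PST, QRU, QSU, RTU, STU

Hence C_0 ≅ Z^6, C_1 ≅ Z^12, C_2 ≅ Z^8.

∂_1: C_1 → C_0 is given by ∂[p,q] = [q] − [p]. For instance
  ∂TU = U − T.
This gives a 6×12 integer matrix of rank 5; reducing to Smith normal form yields diagonal entries (1,1,1,1,1).

The boundary map ∂_2: C_2 → C_1 maps a triangle to the signed sum of its edges. For instance
  ∂QSU = SU − QU + QS,
  ∂PQR = QR − PR + PQ.
As a 12×8 matrix over Z this has rank 7, with invariant factors (1,1,1,1,1,1,1).

Computing H_k = (kernel of ∂_k) / (image of ∂_{k+1}):

  H_0: rank C_0 − rank ∂_1 = 6 − 5 = 1, and the invariant factors of ∂_1 are all 1, so H_0 ≅ Z.
  H_1: rank ker ∂_1 − rank ∂_2 = (12 − 5) − 7 = 0, and the invariant factors of ∂_2 are all 1, so H_1 ≅ 0.
  H_2: rank ker ∂_2 − rank ∂_3 = (8 − 7) − 0 = 1, and there is no ∂_3, so H_2 ≅ Z.

As a check, the Euler characteristic is 6 − 12 + 8 = 2, which agrees with 1 − 0 + 1 = 2.

H_0 = Z,  H_1 = 0,  H_2 = Z.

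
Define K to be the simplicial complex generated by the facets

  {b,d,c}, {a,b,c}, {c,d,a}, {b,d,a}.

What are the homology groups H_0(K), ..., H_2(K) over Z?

H_0 ≅ Z,  H_1 = 0,  H_2 ≅ Z.

Fix the vertex order a < b < c < d and write every simplex with vertices in increasing order. Then dim K = 2 and the simplices of K are:

  0-simplices (4): a, b, c, d
  1-simplices (6): ab, ac, ad, bc, bd, cd
  2-simplices (4): abc, abd, acd, bcd

giving chain groups C_0 ≅ Z^4, C_1 ≅ Z^6, C_2 ≅ Z^4.

Boundary ∂_1: C_1 → C_0 maps an edge to its endpoints' difference, ∂[p,q] = q − p. For instance
  ∂cd = d − c.
This gives a 4×6 integer matrix of rank 3; reducing to Smith normal form yields diagonal entries (1,1,1).

∂_2: C_2 → C_1 sends each 2-simplex [p,q,r] to [q,r] − [p,r] + [p,q]. For instance
  ∂bcd = cd − bd + bc,
  ∂abd = bd − ad + ab.
As a 6×4 matrix over Z this has rank 3, with invariant factors (1,1,1).

Now H_k = ker ∂_k / im ∂_{k+1}, so:

  H_0: rank C_0 − rank ∂_1 = 4 − 3 = 1, and the invariant factors of ∂_1 are all 1, so H_0 ≅ Z.
  H_1: rank ker ∂_1 − rank ∂_2 = (6 − 3) − 3 = 0, and the invariant factors of ∂_2 are all 1, so H_1 ≅ 0.
  H_2: rank ker ∂_2 − rank ∂_3 = (4 − 3) − 0 = 1, and there is no ∂_3, so H_2 ≅ Z.

As a check, the Euler characteristic is 4 − 6 + 4 = 2, which agrees with 1 − 0 + 1 = 2.
(K is a triangulation of the 2-sphere S^2.)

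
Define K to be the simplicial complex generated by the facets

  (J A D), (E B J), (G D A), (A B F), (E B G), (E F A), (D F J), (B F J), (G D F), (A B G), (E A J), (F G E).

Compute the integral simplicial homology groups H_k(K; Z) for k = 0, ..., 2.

H_0 ≅ Z,  H_1 ≅ Z/2Z,  H_2 = 0.

K has 7 vertices, 18 edges, 12 triangles.
rank ∂_0 = 0, rank ∂_1 = 6 ⇒ b_0 = 7 − 0 − 6 = 1; all invariant factors of ∂_1 are 1 so no torsion. So H_0 = Z.
rank ∂_1 = 6, rank ∂_2 = 12 ⇒ b_1 = 18 − 6 − 12 = 0; ∂_2 has invariant factor(s) [2] giving torsion. So H_1 = Z/2Z.
rank ∂_2 = 12, rank ∂_3 = 0 ⇒ b_2 = 12 − 12 − 0 = 0. So H_2 = 0.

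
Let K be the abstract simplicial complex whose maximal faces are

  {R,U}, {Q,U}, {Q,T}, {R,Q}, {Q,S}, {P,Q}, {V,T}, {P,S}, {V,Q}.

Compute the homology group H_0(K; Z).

Take the total order P < Q < R < S < T < U < V on the vertex set. Then K (dimension 1) consists of the simplices:

  0-simplices (7): P, Q, R, S, T, U, V
  1-simplices (9): PQ, PS, QR, QS, QT, QU, QV, RU, TV

so the chain groups are C_0 ≅ Z^7, C_1 ≅ Z^9.

The boundary map ∂_1: C_1 → C_0 maps an edge to its endpoints' difference, ∂[p,q] = q − p. For instance
  ∂RU = U − R.
As a 7×9 matrix over Z this has rank 6, with invariant factors (1,1,1,1,1,1).

Reading off H_k = ker ∂_k / im ∂_{k+1}:

  H_0: rank C_0 − rank ∂_1 = 7 − 6 = 1, and the invariant factors of ∂_1 are all 1, so H_0 = Z.

(K is a triangulation of a wedge of 3 circles.)

H_0 = Z.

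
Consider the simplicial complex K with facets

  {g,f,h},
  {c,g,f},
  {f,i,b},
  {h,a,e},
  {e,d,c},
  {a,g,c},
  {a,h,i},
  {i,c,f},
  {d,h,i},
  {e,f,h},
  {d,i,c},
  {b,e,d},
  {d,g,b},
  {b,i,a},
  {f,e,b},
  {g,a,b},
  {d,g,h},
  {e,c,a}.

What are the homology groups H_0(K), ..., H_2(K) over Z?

Order the vertices as a < b < c < d < e < f < g < h < i. Listing each simplex with vertices in this order, K has dimension 2 with simplices:

  0-simplices (9): a, b, c, d, e, f, g, h, i
  1-simplices (27): ab, ac, ae, ag, ah, ai, bd, be, bf, bg, bi, cd, ce, cf, cg, ci, de, dg, dh, di, ef, eh, fg, fh, fi, gh, hi
  2-simplices (18): abg, abi, ace, acg, aeh, ahi, bde, bdg, bef, bfi, cde, cdi, cfg, cfi, dgh, dhi, efh, fgh

Hence C_0 ≅ Z^9, C_1 ≅ Z^27, C_2 ≅ Z^18.

The boundary map ∂_1: C_1 → C_0 maps an edge to its endpoints' difference, ∂[p,q] = q − p. For instance
  ∂ac = c − a.
The resulting 9×27 matrix has rank 8, and its Smith normal form has invariant factors (1,1,1,1,1,1,1,1).

Boundary ∂_2: C_2 → C_1 maps a triangle to the signed sum of its edges. For instance
  ∂abg = bg − ag + ab,
  ∂cdi = di − ci + cd.
This gives a 27×18 integer matrix of rank 17; reducing to Smith normal form yields diagonal entries (1,1,1,1,1,1,1,1,1,1,1,1,1,1,1,1,1).

Computing H_k = (kernel of ∂_k) / (image of ∂_{k+1}):

  H_0: rank C_0 − rank ∂_1 = 9 − 8 = 1, and the invariant factors of ∂_1 are all 1, so H_0 = Z.
  H_1: rank ker ∂_1 − rank ∂_2 = (27 − 8) − 17 = 2, and the invariant factors of ∂_2 are all 1, so H_1 = Z^2.
  H_2: rank ker ∂_2 − rank ∂_3 = (18 − 17) − 0 = 1, and there is no ∂_3, so H_2 = Z.

As a check, the Euler characteristic is 9 − 27 + 18 = 0, which agrees with 1 − 2 + 1 = 0.
(K is a triangulation of the torus T^2.)

H_0 = Z,  H_1 = Z^2,  H_2 = Z.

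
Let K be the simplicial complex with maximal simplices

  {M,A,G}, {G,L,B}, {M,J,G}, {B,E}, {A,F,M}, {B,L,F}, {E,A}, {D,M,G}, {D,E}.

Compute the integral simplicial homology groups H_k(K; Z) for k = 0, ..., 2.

We work with the vertex ordering A < B < D < E < F < G < J < L < M. The simplices of K, each written with vertices in increasing order, are:

  0-simplices (9): A, B, D, E, F, G, J, L, M
  1-simplices (17): AE, AF, AG, AM, BE, BF, BG, BL, DE, DG, DM, FL, FM, GJ, GL, GM, JM
  2-simplices (6): AFM, AGM, BFL, BGL, DGM, GJM

giving chain groups C_0 ≅ Z^9, C_1 ≅ Z^17, C_2 ≅ Z^6.

∂_1: C_1 → C_0 is given by ∂[p,q] = [q] − [p].
The 9×17 boundary matrix has rank 8 and Smith normal form diag(1,1,1,1,1,1,1,1).

∂_2: C_2 → C_1 acts by ∂[p,q,r] = [q,r] − [p,r] + [p,q]. For instance
  ∂GJM = JM − GM + GJ,
  ∂BGL = GL − BL + BG.
As a 17×6 matrix over Z this has rank 6, with invariant factors (1,1,1,1,1,1).

From H_k ≅ ker(∂_k) / im(∂_{k+1}) we obtain:

  H_0: rank C_0 − rank ∂_1 = 9 − 8 = 1, and the invariant factors of ∂_1 are all 1, so H_0 = Z.
  H_1: rank ker ∂_1 − rank ∂_2 = (17 − 8) − 6 = 3, and the invariant factors of ∂_2 are all 1, so H_1 = Z^3.
  H_2: rank ker ∂_2 − rank ∂_3 = (6 − 6) − 0 = 0, and there is no ∂_3, so H_2 = 0.

As a check, the Euler characteristic is 9 − 17 + 6 = -2, which agrees with 1 − 3 + 0 = -2.

H_0 ≅ Z,  H_1 ≅ Z^3,  H_2 = 0.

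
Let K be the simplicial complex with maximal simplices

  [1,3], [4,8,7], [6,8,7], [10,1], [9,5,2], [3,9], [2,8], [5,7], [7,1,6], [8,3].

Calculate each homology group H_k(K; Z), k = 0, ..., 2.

Take the total order 1 < 2 < 3 < 4 < 5 < 6 < 7 < 8 < 9 < 10 on the vertex set. Then K (dimension 2) consists of the simplices:

  0-simplices (10): [1], [2], [3], [4], [5], [6], [7], [8], [9], [10]
  1-simplices (16): [1,3], [1,6], [1,7], [1,10], [2,5], [2,8], [2,9], [3,8], [3,9], [4,7], [4,8], [5,7], [5,9], [6,7], [6,8], [7,8]
  2-simplices (4): [1,6,7], [2,5,9], [4,7,8], [6,7,8]

Hence C_0 ≅ Z^10, C_1 ≅ Z^16, C_2 ≅ Z^4.

The boundary map ∂_1: C_1 → C_0 is given by ∂[p,q] = [q] − [p]. For instance
  ∂[5,9] = [9] − [5].
This gives a 10×16 integer matrix of rank 9; reducing to Smith normal form yields diagonal entries (1,1,1,1,1,1,1,1,1).

∂_2: C_2 → C_1 sends each 2-simplex [p,q,r] to [q,r] − [p,r] + [p,q]. For instance
  ∂[2,5,9] = [5,9] − [2,9] + [2,5],
  ∂[1,6,7] = [6,7] − [1,7] + [1,6].
The resulting 16×4 matrix has rank 4, and its Smith normal form has invariant factors (1,1,1,1).

From H_k ≅ ker(∂_k) / im(∂_{k+1}) we obtain:

  H_0: rank C_0 − rank ∂_1 = 10 − 9 = 1, and the invariant factors of ∂_1 are all 1, so H_0 ≅ Z.
  H_1: rank ker ∂_1 − rank ∂_2 = (16 − 9) − 4 = 3, and the invariant factors of ∂_2 are all 1, so H_1 ≅ Z^3.
  H_2: rank ker ∂_2 − rank ∂_3 = (4 − 4) − 0 = 0, and there is no ∂_3, so H_2 ≅ 0.

H_0 ≅ Z,  H_1 ≅ Z^3,  H_2 = 0.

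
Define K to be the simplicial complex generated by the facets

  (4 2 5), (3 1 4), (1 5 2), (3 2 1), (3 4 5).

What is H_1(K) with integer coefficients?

K has 5 vertices, 10 edges, 5 triangles.
rank ∂_1 = 4, rank ∂_2 = 5 ⇒ b_1 = 10 − 4 − 5 = 1; all invariant factors of ∂_2 are 1 so no torsion. So H_1 = Z.

H_1 ≅ Z.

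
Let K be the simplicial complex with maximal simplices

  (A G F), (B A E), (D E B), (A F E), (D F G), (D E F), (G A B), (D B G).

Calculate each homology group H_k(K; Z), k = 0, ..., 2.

H_0 = Z,  H_1 = 0,  H_2 = Z.

We work with the vertex ordering A < B < D < E < F < G. The simplices of K, each written with vertices in increasing order, are:

  0-simplices (6): A, B, D, E, F, G
  1-simplices (12): AB, AE, AF, AG, BD, BE, BG, DE, DF, DG, EF, FG
  2-simplices (8): ABE, ABG, AEF, AFG, BDE, BDG, DEF, DFG

so the chain groups are C_0 ≅ Z^6, C_1 ≅ Z^12, C_2 ≅ Z^8.

Boundary ∂_1: C_1 → C_0 is given by ∂[p,q] = [q] − [p]. For instance
  ∂AF = F − A.
As a 6×12 matrix over Z this has rank 5, with invariant factors (1,1,1,1,1).

∂_2: C_2 → C_1 maps a triangle to the signed sum of its edges. For instance
  ∂DFG = FG − DG + DF,
  ∂AEF = EF − AF + AE.
The 12×8 boundary matrix has rank 7 and Smith normal form diag(1,1,1,1,1,1,1).

Computing H_k = (kernel of ∂_k) / (image of ∂_{k+1}):

  H_0: rank C_0 − rank ∂_1 = 6 − 5 = 1, and the invariant factors of ∂_1 are all 1, so H_0 = Z.
  H_1: rank ker ∂_1 − rank ∂_2 = (12 − 5) − 7 = 0, and the invariant factors of ∂_2 are all 1, so H_1 = 0.
  H_2: rank ker ∂_2 − rank ∂_3 = (8 − 7) − 0 = 1, and there is no ∂_3, so H_2 = Z.

As a check, the Euler characteristic is 6 − 12 + 8 = 2, which agrees with 1 − 0 + 1 = 2.
(K is a triangulation of the 2-sphere S^2.)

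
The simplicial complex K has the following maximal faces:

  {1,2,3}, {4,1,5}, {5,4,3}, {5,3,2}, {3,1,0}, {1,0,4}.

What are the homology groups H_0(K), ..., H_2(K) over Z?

H_0 ≅ Z,  H_1 ≅ Z,  H_2 = 0.

We work with the vertex ordering 0 < 1 < 2 < 3 < 4 < 5. The simplices of K, each written with vertices in increasing order, are:

  0-simplices (6): [0], [1], [2], [3], [4], [5]
  1-simplices (12): [0,1], [0,3], [0,4], [1,2], [1,3], [1,4], [1,5], [2,3], [2,5], [3,4], [3,5], [4,5]
  2-simplices (6): [0,1,3], [0,1,4], [1,2,3], [1,4,5], [2,3,5], [3,4,5]

so the chain groups are C_0 ≅ Z^6, C_1 ≅ Z^12, C_2 ≅ Z^6.

Boundary ∂_1: C_1 → C_0 is given by ∂[p,q] = [q] − [p].
The resulting 6×12 matrix has rank 5, and its Smith normal form has invariant factors (1,1,1,1,1).

∂_2: C_2 → C_1 maps a triangle to the signed sum of its edges. For instance
  ∂[1,2,3] = [2,3] − [1,3] + [1,2],
  ∂[0,1,4] = [1,4] − [0,4] + [0,1].
The resulting 12×6 matrix has rank 6, and its Smith normal form has invariant factors (1,1,1,1,1,1).

Now H_k = ker ∂_k / im ∂_{k+1}, so:

  H_0: rank C_0 − rank ∂_1 = 6 − 5 = 1, and the invariant factors of ∂_1 are all 1, so H_0 = Z.
  H_1: rank ker ∂_1 − rank ∂_2 = (12 − 5) − 6 = 1, and the invariant factors of ∂_2 are all 1, so H_1 = Z.
  H_2: rank ker ∂_2 − rank ∂_3 = (6 − 6) − 0 = 0, and there is no ∂_3, so H_2 = 0.

As a check, the Euler characteristic is 6 − 12 + 6 = 0, which agrees with 1 − 1 + 0 = 0.
(K is a triangulation of the cylinder S^1 x I.)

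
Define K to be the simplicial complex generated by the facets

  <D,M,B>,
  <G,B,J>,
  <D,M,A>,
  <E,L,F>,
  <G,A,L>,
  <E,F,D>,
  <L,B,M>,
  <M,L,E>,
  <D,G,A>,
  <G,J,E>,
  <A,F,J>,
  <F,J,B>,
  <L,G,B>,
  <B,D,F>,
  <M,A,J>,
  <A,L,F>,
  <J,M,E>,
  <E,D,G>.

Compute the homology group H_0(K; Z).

Fix the vertex order A < B < D < E < F < G < J < L < M and write every simplex with vertices in increasing order. Then dim K = 2 and the simplices of K are:

  0-simplices (9): A, B, D, E, F, G, J, L, M
  1-simplices (27): AD, AF, AG, AJ, AL, AM, BD, BF, BG, BJ, BL, BM, DE, DF, DG, DM, EF, EG, EJ, EL, EM, FJ, FL, GJ, GL, JM, LM
  2-simplices (18): ADG, ADM, AFJ, AFL, AGL, AJM, BDF, BDM, BFJ, BGJ, BGL, BLM, DEF, DEG, EFL, EGJ, EJM, ELM

Hence C_0 ≅ Z^9, C_1 ≅ Z^27, C_2 ≅ Z^18.

∂_1: C_1 → C_0 is given by ∂[p,q] = [q] − [p].
The resulting 9×27 matrix has rank 8, and its Smith normal form has invariant factors (1,1,1,1,1,1,1,1).

Boundary ∂_2: C_2 → C_1 maps a triangle to the signed sum of its edges. For instance
  ∂BFJ = FJ − BJ + BF,
  ∂BDM = DM − BM + BD.
The resulting 27×18 matrix has rank 17, and its Smith normal form has invariant factors (1,1,1,1,1,1,1,1,1,1,1,1,1,1,1,1,1).

Now H_k = ker ∂_k / im ∂_{k+1}, so:

  H_0: rank C_0 − rank ∂_1 = 9 − 8 = 1, and the invariant factors of ∂_1 are all 1, so H_0 ≅ Z.

H_0 = Z.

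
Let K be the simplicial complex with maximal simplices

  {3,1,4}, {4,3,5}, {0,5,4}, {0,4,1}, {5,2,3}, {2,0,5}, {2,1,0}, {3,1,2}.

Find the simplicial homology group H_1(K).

Order the vertices as 0 < 1 < 2 < 3 < 4 < 5. Listing each simplex with vertices in this order, K has dimension 2 with simplices:

  0-simplices (6): [0], [1], [2], [3], [4], [5]
  1-simplices (12): [0,1], [0,2], [0,4], [0,5], [1,2], [1,3], [1,4], [2,3], [2,5], [3,4], [3,5], [4,5]
  2-simplices (8): [0,1,2], [0,1,4], [0,2,5], [0,4,5], [1,2,3], [1,3,4], [2,3,5], [3,4,5]

giving chain groups C_0 ≅ Z^6, C_1 ≅ Z^12, C_2 ≅ Z^8.

The boundary map ∂_1: C_1 → C_0 sends each edge [p,q] (with p < q) to q − p. For instance
  ∂[3,5] = [5] − [3].
This gives a 6×12 integer matrix of rank 5; reducing to Smith normal form yields diagonal entries (1,1,1,1,1).

The boundary map ∂_2: C_2 → C_1 sends each 2-simplex [p,q,r] to [q,r] − [p,r] + [p,q]. For instance
  ∂[1,3,4] = [3,4] − [1,4] + [1,3],
  ∂[2,3,5] = [3,5] − [2,5] + [2,3].
The resulting 12×8 matrix has rank 7, and its Smith normal form has invariant factors (1,1,1,1,1,1,1).

Reading off H_k = ker ∂_k / im ∂_{k+1}:

  H_1: rank ker ∂_1 − rank ∂_2 = (12 − 5) − 7 = 0, and the invariant factors of ∂_2 are all 1, so H_1 ≅ 0.

H_1 = 0.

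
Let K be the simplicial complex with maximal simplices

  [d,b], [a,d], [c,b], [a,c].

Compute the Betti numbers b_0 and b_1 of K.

b_0 = 1, b_1 = 1.

Fix the vertex order a < b < c < d and write every simplex with vertices in increasing order. Then dim K = 1 and the simplices of K are:

  0-simplices (4): a, b, c, d
  1-simplices (4): ac, ad, bc, bd

giving chain groups C_0 ≅ Z^4, C_1 ≅ Z^4.

Boundary ∂_1: C_1 → C_0 sends each edge [p,q] (with p < q) to q − p.
The 4×4 boundary matrix has rank 3 and Smith normal form diag(1,1,1).

Now H_k = ker ∂_k / im ∂_{k+1}, so:

  H_0: rank C_0 − rank ∂_1 = 4 − 3 = 1, and the invariant factors of ∂_1 are all 1, so H_0 ≅ Z.
  H_1: rank ker ∂_1 − rank ∂_2 = (4 − 3) − 0 = 1, and there is no ∂_2, so H_1 ≅ Z.

Hence the Betti numbers are b_0 = 1, b_1 = 1.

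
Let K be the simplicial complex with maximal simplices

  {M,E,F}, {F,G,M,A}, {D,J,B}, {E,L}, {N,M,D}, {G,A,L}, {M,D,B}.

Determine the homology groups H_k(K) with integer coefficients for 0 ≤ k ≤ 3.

Order the vertices as A < B < D < E < F < G < J < L < M < N. Listing each simplex with vertices in this order, K has dimension 3 with simplices:

  0-simplices (10): A, B, D, E, F, G, J, L, M, N
  1-simplices (18): AF, AG, AL, AM, BD, BJ, BM, DJ, DM, DN, EF, EL, EM, FG, FM, GL, GM, MN
  2-simplices (9): AFG, AFM, AGL, AGM, BDJ, BDM, DMN, EFM, FGM
  3-simplices (1): AFGM

so the chain groups are C_0 ≅ Z^10, C_1 ≅ Z^18, C_2 ≅ Z^9, C_3 ≅ Z^1.

∂_1: C_1 → C_0 maps an edge to its endpoints' difference, ∂[p,q] = q − p. For instance
  ∂EM = M − E.
As a 10×18 matrix over Z this has rank 9, with invariant factors (1,1,1,1,1,1,1,1,1).

The boundary map ∂_2: C_2 → C_1 maps a triangle to the signed sum of its edges. For instance
  ∂EFM = FM − EM + EF,
  ∂FGM = GM − FM + FG.
This gives a 18×9 integer matrix of rank 8; reducing to Smith normal form yields diagonal entries (1,1,1,1,1,1,1,1).

The boundary map ∂_3: C_3 → C_2 sends each 3-simplex σ to the alternating sum Σ_i (−1)^i (σ with its i-th vertex removed). For instance
  ∂AFGM = FGM − AGM + AFM − AFG.
This gives a 9×1 integer matrix of rank 1; reducing to Smith normal form yields diagonal entries (1).

Computing H_k = (kernel of ∂_k) / (image of ∂_{k+1}):

  H_0: rank C_0 − rank ∂_1 = 10 − 9 = 1, and the invariant factors of ∂_1 are all 1, so H_0 ≅ Z.
  H_1: rank ker ∂_1 − rank ∂_2 = (18 − 9) − 8 = 1, and the invariant factors of ∂_2 are all 1, so H_1 ≅ Z.
  H_2: rank ker ∂_2 − rank ∂_3 = (9 − 8) − 1 = 0, and the invariant factors of ∂_3 are all 1, so H_2 ≅ 0.
  H_3: rank ker ∂_3 − rank ∂_4 = (1 − 1) − 0 = 0, and there is no ∂_4, so H_3 ≅ 0.

As a check, the Euler characteristic is 10 − 18 + 9 − 1 = 0, which agrees with 1 − 1 + 0 − 0 = 0.

H_0 ≅ Z,  H_1 ≅ Z,  H_2 = 0,  H_3 = 0.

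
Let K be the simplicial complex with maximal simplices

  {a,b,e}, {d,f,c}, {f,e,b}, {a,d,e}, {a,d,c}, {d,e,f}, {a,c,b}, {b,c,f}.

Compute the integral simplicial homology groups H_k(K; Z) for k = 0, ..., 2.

H_0 ≅ Z,  H_1 = 0,  H_2 ≅ Z.

Order the vertices as a < b < c < d < e < f. Listing each simplex with vertices in this order, K has dimension 2 with simplices:

  0-simplices (6): a, b, c, d, e, f
  1-simplices (12): ab, ac, ad, ae, bc, be, bf, cd, cf, de, df, ef
  2-simplices (8): abc, abe, acd, ade, bcf, bef, cdf, def

Hence C_0 ≅ Z^6, C_1 ≅ Z^12, C_2 ≅ Z^8.

The boundary map ∂_1: C_1 → C_0 maps an edge to its endpoints' difference, ∂[p,q] = q − p. For instance
  ∂ac = c − a.
As a 6×12 matrix over Z this has rank 5, with invariant factors (1,1,1,1,1).

Boundary ∂_2: C_2 → C_1 maps a triangle to the signed sum of its edges. For instance
  ∂ade = de − ae + ad,
  ∂bef = ef − bf + be.
The 12×8 boundary matrix has rank 7 and Smith normal form diag(1,1,1,1,1,1,1).

Now H_k = ker ∂_k / im ∂_{k+1}, so:

  H_0: rank C_0 − rank ∂_1 = 6 − 5 = 1, and the invariant factors of ∂_1 are all 1, so H_0 = Z.
  H_1: rank ker ∂_1 − rank ∂_2 = (12 − 5) − 7 = 0, and the invariant factors of ∂_2 are all 1, so H_1 = 0.
  H_2: rank ker ∂_2 − rank ∂_3 = (8 − 7) − 0 = 1, and there is no ∂_3, so H_2 = Z.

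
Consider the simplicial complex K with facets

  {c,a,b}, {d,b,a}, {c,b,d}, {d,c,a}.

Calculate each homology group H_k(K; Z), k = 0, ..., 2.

H_0 ≅ Z,  H_1 = 0,  H_2 ≅ Z.

We work with the vertex ordering a < b < c < d. The simplices of K, each written with vertices in increasing order, are:

  0-simplices (4): a, b, c, d
  1-simplices (6): ab, ac, ad, bc, bd, cd
  2-simplices (4): abc, abd, acd, bcd

Hence C_0 ≅ Z^4, C_1 ≅ Z^6, C_2 ≅ Z^4.

Boundary ∂_1: C_1 → C_0 is given by ∂[p,q] = [q] − [p].
As a 4×6 matrix over Z this has rank 3, with invariant factors (1,1,1).

∂_2: C_2 → C_1 acts by ∂[p,q,r] = [q,r] − [p,r] + [p,q]. For instance
  ∂abc = bc − ac + ab,
  ∂bcd = cd − bd + bc.
The resulting 6×4 matrix has rank 3, and its Smith normal form has invariant factors (1,1,1).

Reading off H_k = ker ∂_k / im ∂_{k+1}:

  H_0: rank C_0 − rank ∂_1 = 4 − 3 = 1, and the invariant factors of ∂_1 are all 1, so H_0 = Z.
  H_1: rank ker ∂_1 − rank ∂_2 = (6 − 3) − 3 = 0, and the invariant factors of ∂_2 are all 1, so H_1 = 0.
  H_2: rank ker ∂_2 − rank ∂_3 = (4 − 3) − 0 = 1, and there is no ∂_3, so H_2 = Z.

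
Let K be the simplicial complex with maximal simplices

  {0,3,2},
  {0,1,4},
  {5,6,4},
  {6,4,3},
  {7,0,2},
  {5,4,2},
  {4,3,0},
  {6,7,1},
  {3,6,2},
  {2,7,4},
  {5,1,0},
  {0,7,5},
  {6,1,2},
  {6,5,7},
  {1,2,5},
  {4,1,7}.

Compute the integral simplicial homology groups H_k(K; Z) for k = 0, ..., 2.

We work with the vertex ordering 0 < 1 < 2 < 3 < 4 < 5 < 6 < 7. The simplices of K, each written with vertices in increasing order, are:

  0-simplices (8): [0], [1], [2], [3], [4], [5], [6], [7]
  1-simplices (24): (24 of them)
  2-simplices (16): [0,1,4], [0,1,5], [0,2,3], [0,2,7], [0,3,4], [0,5,7], [1,2,5], [1,2,6], [1,4,7], [1,6,7], [2,3,6], [2,4,5], [2,4,7], [3,4,6], [4,5,6], [5,6,7]

giving chain groups C_0 ≅ Z^8, C_1 ≅ Z^24, C_2 ≅ Z^16.

∂_1: C_1 → C_0 maps an edge to its endpoints' difference, ∂[p,q] = q − p.
The 8×24 boundary matrix has rank 7 and Smith normal form diag(1,1,1,1,1,1,1).

The boundary map ∂_2: C_2 → C_1 acts by ∂[p,q,r] = [q,r] − [p,r] + [p,q]. For instance
  ∂[1,4,7] = [4,7] − [1,7] + [1,4],
  ∂[0,1,4] = [1,4] − [0,4] + [0,1].
As a 24×16 matrix over Z this has rank 15, with invariant factors (1,1,1,1,1,1,1,1,1,1,1,1,1,1,1).

Now H_k = ker ∂_k / im ∂_{k+1}, so:

  H_0: rank C_0 − rank ∂_1 = 8 − 7 = 1, and the invariant factors of ∂_1 are all 1, so H_0 = Z.
  H_1: rank ker ∂_1 − rank ∂_2 = (24 − 7) − 15 = 2, and the invariant factors of ∂_2 are all 1, so H_1 = Z^2.
  H_2: rank ker ∂_2 − rank ∂_3 = (16 − 15) − 0 = 1, and there is no ∂_3, so H_2 = Z.

As a check, the Euler characteristic is 8 − 24 + 16 = 0, which agrees with 1 − 2 + 1 = 0.

H_0 ≅ Z,  H_1 ≅ Z^2,  H_2 ≅ Z.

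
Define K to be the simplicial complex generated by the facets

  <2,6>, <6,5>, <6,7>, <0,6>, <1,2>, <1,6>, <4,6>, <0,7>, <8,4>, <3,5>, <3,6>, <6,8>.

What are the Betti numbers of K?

b_0 = 1, b_1 = 4.

Order the vertices as 0 < 1 < 2 < 3 < 4 < 5 < 6 < 7 < 8. Listing each simplex with vertices in this order, K has dimension 1 with simplices:

  0-simplices (9): [0], [1], [2], [3], [4], [5], [6], [7], [8]
  1-simplices (12): [0,6], [0,7], [1,2], [1,6], [2,6], [3,5], [3,6], [4,6], [4,8], [5,6], [6,7], [6,8]

giving chain groups C_0 ≅ Z^9, C_1 ≅ Z^12.

∂_1: C_1 → C_0 maps an edge to its endpoints' difference, ∂[p,q] = q − p.
The 9×12 boundary matrix has rank 8 and Smith normal form diag(1,1,1,1,1,1,1,1).

Computing H_k = (kernel of ∂_k) / (image of ∂_{k+1}):

  H_0: rank C_0 − rank ∂_1 = 9 − 8 = 1, and the invariant factors of ∂_1 are all 1, so H_0 = Z.
  H_1: rank ker ∂_1 − rank ∂_2 = (12 − 8) − 0 = 4, and there is no ∂_2, so H_1 = Z^4.

Hence the Betti numbers are b_0 = 1, b_1 = 4.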